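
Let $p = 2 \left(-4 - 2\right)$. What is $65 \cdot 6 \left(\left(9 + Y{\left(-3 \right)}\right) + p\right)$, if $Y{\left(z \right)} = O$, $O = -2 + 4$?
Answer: $-390$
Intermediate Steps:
$O = 2$
$p = -12$ ($p = 2 \left(-6\right) = -12$)
$Y{\left(z \right)} = 2$
$65 \cdot 6 \left(\left(9 + Y{\left(-3 \right)}\right) + p\right) = 65 \cdot 6 \left(\left(9 + 2\right) - 12\right) = 390 \left(11 - 12\right) = 390 \left(-1\right) = -390$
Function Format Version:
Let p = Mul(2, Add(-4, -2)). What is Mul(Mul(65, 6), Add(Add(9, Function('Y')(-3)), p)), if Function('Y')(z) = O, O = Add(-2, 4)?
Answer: -390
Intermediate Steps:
O = 2
p = -12 (p = Mul(2, -6) = -12)
Function('Y')(z) = 2
Mul(Mul(65, 6), Add(Add(9, Function('Y')(-3)), p)) = Mul(Mul(65, 6), Add(Add(9, 2), -12)) = Mul(390, Add(11, -12)) = Mul(390, -1) = -390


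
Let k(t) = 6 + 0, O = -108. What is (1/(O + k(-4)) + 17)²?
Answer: 3003289/10404 ≈ 288.67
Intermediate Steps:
k(t) = 6
(1/(O + k(-4)) + 17)² = (1/(-108 + 6) + 17)² = (1/(-102) + 17)² = (-1/102 + 17)² = (1733/102)² = 3003289/10404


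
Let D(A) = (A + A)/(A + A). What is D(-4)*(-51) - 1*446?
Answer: -497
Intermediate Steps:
D(A) = 1 (D(A) = (2*A)/((2*A)) = (2*A)*(1/(2*A)) = 1)
D(-4)*(-51) - 1*446 = 1*(-51) - 1*446 = -51 - 446 = -497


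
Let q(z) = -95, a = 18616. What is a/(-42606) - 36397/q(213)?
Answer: 774481031/2023785 ≈ 382.69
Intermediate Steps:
a/(-42606) - 36397/q(213) = 18616/(-42606) - 36397/(-95) = 18616*(-1/42606) - 36397*(-1/95) = -9308/21303 + 36397/95 = 774481031/2023785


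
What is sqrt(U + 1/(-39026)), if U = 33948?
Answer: sqrt(51703777453822)/39026 ≈ 184.25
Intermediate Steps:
sqrt(U + 1/(-39026)) = sqrt(33948 + 1/(-39026)) = sqrt(33948 - 1/39026) = sqrt(1324854647/39026) = sqrt(51703777453822)/39026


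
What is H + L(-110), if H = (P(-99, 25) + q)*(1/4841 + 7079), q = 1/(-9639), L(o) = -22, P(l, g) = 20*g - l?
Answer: 197862495321622/46662399 ≈ 4.2403e+6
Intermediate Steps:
P(l, g) = -l + 20*g
q = -1/9639 ≈ -0.00010375
H = 197863521894400/46662399 (H = ((-1*(-99) + 20*25) - 1/9639)*(1/4841 + 7079) = ((99 + 500) - 1/9639)*(1/4841 + 7079) = (599 - 1/9639)*(34269440/4841) = (5773760/9639)*(34269440/4841) = 197863521894400/46662399 ≈ 4.2403e+6)
H + L(-110) = 197863521894400/46662399 - 22 = 197862495321622/46662399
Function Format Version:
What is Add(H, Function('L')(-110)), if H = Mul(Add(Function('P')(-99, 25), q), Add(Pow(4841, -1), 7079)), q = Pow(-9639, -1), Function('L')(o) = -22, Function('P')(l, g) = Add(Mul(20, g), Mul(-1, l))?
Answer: Rational(197862495321622, 46662399) ≈ 4.2403e+6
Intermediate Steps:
Function('P')(l, g) = Add(Mul(-1, l), Mul(20, g))
q = Rational(-1, 9639) ≈ -0.00010375
H = Rational(197863521894400, 46662399) (H = Mul(Add(Add(Mul(-1, -99), Mul(20, 25)), Rational(-1, 9639)), Add(Pow(4841, -1), 7079)) = Mul(Add(Add(99, 500), Rational(-1, 9639)), Add(Rational(1, 4841), 7079)) = Mul(Add(599, Rational(-1, 9639)), Rational(34269440, 4841)) = Mul(Rational(5773760, 9639), Rational(34269440, 4841)) = Rational(197863521894400, 46662399) ≈ 4.2403e+6)
Add(H, Function('L')(-110)) = Add(Rational(197863521894400, 46662399), -22) = Rational(197862495321622, 46662399)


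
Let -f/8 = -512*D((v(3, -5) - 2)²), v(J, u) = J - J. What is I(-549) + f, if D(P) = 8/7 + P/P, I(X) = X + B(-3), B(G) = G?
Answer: 57576/7 ≈ 8225.1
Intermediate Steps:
v(J, u) = 0
I(X) = -3 + X (I(X) = X - 3 = -3 + X)
D(P) = 15/7 (D(P) = 8*(⅐) + 1 = 8/7 + 1 = 15/7)
f = 61440/7 (f = -(-4096)*15/7 = -8*(-7680/7) = 61440/7 ≈ 8777.1)
I(-549) + f = (-3 - 549) + 61440/7 = -552 + 61440/7 = 57576/7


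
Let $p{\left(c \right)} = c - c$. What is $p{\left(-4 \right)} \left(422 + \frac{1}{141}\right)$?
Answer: $0$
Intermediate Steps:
$p{\left(c \right)} = 0$
$p{\left(-4 \right)} \left(422 + \frac{1}{141}\right) = 0 \left(422 + \frac{1}{141}\right) = 0 \cdot \frac{59503}{141} = 0$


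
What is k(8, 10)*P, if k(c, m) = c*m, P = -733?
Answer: -58640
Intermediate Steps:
k(8, 10)*P = (8*10)*(-733) = 80*(-733) = -58640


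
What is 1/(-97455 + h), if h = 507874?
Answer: 1/410419 ≈ 2.4365e-6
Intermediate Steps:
1/(-97455 + h) = 1/(-97455 + 507874) = 1/410419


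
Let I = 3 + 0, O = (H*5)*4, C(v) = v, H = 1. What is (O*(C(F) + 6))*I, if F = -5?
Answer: 60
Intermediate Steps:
O = 20 (O = (1*5)*4 = 5*4 = 20)
I = 3
(O*(C(F) + 6))*I = (20*(-5 + 6))*3 = (20*1)*3 = 20*3 = 60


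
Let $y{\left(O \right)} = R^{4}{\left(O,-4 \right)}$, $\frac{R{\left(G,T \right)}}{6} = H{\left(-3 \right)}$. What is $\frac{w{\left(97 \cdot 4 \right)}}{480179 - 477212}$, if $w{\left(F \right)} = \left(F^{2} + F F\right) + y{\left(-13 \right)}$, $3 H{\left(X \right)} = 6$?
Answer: $\frac{321824}{2967} \approx 108.47$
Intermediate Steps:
$H{\left(X \right)} = 2$ ($H{\left(X \right)} = \frac{1}{3} \cdot 6 = 2$)
$R{\left(G,T \right)} = 12$ ($R{\left(G,T \right)} = 6 \cdot 2 = 12$)
$y{\left(O \right)} = 20736$ ($y{\left(O \right)} = 12^{4} = 20736$)
$w{\left(F \right)} = 20736 + 2 F^{2}$ ($w{\left(F \right)} = \left(F^{2} + F F\right) + 20736 = \left(F^{2} + F^{2}\right) + 20736 = 2 F^{2} + 20736 = 20736 + 2 F^{2}$)
$\frac{w{\left(97 \cdot 4 \right)}}{480179 - 477212} = \frac{20736 + 2 \left(97 \cdot 4\right)^{2}}{480179 - 477212} = \frac{20736 + 2 \cdot 388^{2}}{480179 - 477212} = \frac{20736 + 2 \cdot 150544}{2967} = \left(20736 + 301088\right) \frac{1}{2967} = 321824 \cdot \frac{1}{2967} = \frac{321824}{2967}$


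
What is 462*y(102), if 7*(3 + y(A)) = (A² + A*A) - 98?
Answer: 1365474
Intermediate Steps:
y(A) = -17 + 2*A²/7 (y(A) = -3 + ((A² + A*A) - 98)/7 = -3 + ((A² + A²) - 98)/7 = -3 + (2*A² - 98)/7 = -3 + (-98 + 2*A²)/7 = -3 + (-14 + 2*A²/7) = -17 + 2*A²/7)
462*y(102) = 462*(-17 + (2/7)*102²) = 462*(-17 + (2/7)*10404) = 462*(-17 + 20808/7) = 462*(20689/7) = 1365474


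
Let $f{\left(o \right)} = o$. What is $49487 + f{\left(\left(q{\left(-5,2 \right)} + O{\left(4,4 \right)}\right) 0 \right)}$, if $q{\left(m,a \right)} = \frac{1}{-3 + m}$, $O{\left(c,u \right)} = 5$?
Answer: $49487$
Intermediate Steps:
$49487 + f{\left(\left(q{\left(-5,2 \right)} + O{\left(4,4 \right)}\right) 0 \right)} = 49487 + \left(\frac{1}{-3 - 5} + 5\right) 0 = 49487 + \left(\frac{1}{-8} + 5\right) 0 = 49487 + \left(- \frac{1}{8} + 5\right) 0 = 49487 + \frac{39}{8} \cdot 0 = 49487 + 0 = 49487$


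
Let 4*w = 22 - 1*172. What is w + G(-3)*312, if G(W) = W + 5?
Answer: 1173/2 ≈ 586.50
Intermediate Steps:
w = -75/2 (w = (22 - 1*172)/4 = (22 - 172)/4 = (¼)*(-150) = -75/2 ≈ -37.500)
G(W) = 5 + W
w + G(-3)*312 = -75/2 + (5 - 3)*312 = -75/2 + 2*312 = -75/2 + 624 = 1173/2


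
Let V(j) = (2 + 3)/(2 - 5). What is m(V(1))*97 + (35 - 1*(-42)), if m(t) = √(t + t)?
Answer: 77 + 97*I*√30/3 ≈ 77.0 + 177.1*I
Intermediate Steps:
V(j) = -5/3 (V(j) = 5/(-3) = 5*(-⅓) = -5/3)
m(t) = √2*√t (m(t) = √(2*t) = √2*√t)
m(V(1))*97 + (35 - 1*(-42)) = (√2*√(-5/3))*97 + (35 - 1*(-42)) = (√2*(I*√15/3))*97 + (35 + 42) = (I*√30/3)*97 + 77 = 97*I*√30/3 + 77 = 77 + 97*I*√30/3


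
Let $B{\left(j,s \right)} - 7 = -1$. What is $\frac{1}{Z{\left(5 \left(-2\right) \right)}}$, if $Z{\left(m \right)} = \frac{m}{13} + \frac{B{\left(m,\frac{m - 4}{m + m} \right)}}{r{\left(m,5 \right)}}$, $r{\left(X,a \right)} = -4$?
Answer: $- \frac{26}{59} \approx -0.44068$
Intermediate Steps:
$B{\left(j,s \right)} = 6$ ($B{\left(j,s \right)} = 7 - 1 = 6$)
$Z{\left(m \right)} = - \frac{3}{2} + \frac{m}{13}$ ($Z{\left(m \right)} = \frac{m}{13} + \frac{6}{-4} = m \frac{1}{13} + 6 \left(- \frac{1}{4}\right) = \frac{m}{13} - \frac{3}{2} = - \frac{3}{2} + \frac{m}{13}$)
$\frac{1}{Z{\left(5 \left(-2\right) \right)}} = \frac{1}{- \frac{3}{2} + \frac{5 \left(-2\right)}{13}} = \frac{1}{- \frac{3}{2} + \frac{1}{13} \left(-10\right)} = \frac{1}{- \frac{3}{2} - \frac{10}{13}} = \frac{1}{- \frac{59}{26}} = - \frac{26}{59}$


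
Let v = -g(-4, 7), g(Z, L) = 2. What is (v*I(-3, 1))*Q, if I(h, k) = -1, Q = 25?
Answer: 50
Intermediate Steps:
v = -2 (v = -1*2 = -2)
(v*I(-3, 1))*Q = -2*(-1)*25 = 2*25 = 50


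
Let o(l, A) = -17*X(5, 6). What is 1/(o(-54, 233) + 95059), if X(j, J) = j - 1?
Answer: 1/94991 ≈ 1.0527e-5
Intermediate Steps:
X(j, J) = -1 + j
o(l, A) = -68 (o(l, A) = -17*(-1 + 5) = -17*4 = -68)
1/(o(-54, 233) + 95059) = 1/(-68 + 95059) = 1/94991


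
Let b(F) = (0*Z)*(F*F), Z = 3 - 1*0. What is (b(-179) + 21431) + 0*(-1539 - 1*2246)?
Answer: 21431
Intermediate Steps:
Z = 3 (Z = 3 + 0 = 3)
b(F) = 0 (b(F) = (0*3)*(F*F) = 0*F² = 0)
(b(-179) + 21431) + 0*(-1539 - 1*2246) = (0 + 21431) + 0*(-1539 - 1*2246) = 21431 + 0*(-1539 - 2246) = 21431 + 0*(-3785) = 21431 + 0 = 21431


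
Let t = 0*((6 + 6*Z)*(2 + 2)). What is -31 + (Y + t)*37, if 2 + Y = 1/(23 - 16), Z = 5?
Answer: -698/7 ≈ -99.714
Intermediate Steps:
Y = -13/7 (Y = -2 + 1/(23 - 16) = -2 + 1/7 = -13/7 ≈ -1.8571)
t = 0 (t = 0*((6 + 6*5)*(2 + 2)) = 0*((6 + 30)*4) = 0*(36*4) = 0*144 = 0)
-31 + (Y + t)*37 = -31 + (-13/7 + 0)*37 = -31 - 13/7*37 = -31 - 481/7 = -698/7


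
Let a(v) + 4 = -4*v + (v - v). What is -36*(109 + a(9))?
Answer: -2484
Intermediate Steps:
a(v) = -4 - 4*v (a(v) = -4 + (-4*v + (v - v)) = -4 + (-4*v + 0) = -4 - 4*v)
-36*(109 + a(9)) = -36*(109 + (-4 - 4*9)) = -36*(109 + (-4 - 36)) = -36*(109 - 40) = -36*69 = -2484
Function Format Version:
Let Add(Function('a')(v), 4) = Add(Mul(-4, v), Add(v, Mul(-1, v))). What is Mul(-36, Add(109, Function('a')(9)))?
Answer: -2484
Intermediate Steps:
Function('a')(v) = Add(-4, Mul(-4, v)) (Function('a')(v) = Add(-4, Add(Mul(-4, v), Add(v, Mul(-1, v)))) = Add(-4, Add(Mul(-4, v), 0)) = Add(-4, Mul(-4, v)))
Mul(-36, Add(109, Function('a')(9))) = Mul(-36, Add(109, Add(-4, Mul(-4, 9)))) = Mul(-36, Add(109, Add(-4, -36))) = Mul(-36, Add(109, -40)) = Mul(-36, 69) = -2484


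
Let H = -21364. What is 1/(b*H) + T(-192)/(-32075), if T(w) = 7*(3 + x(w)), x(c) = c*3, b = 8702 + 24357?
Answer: 2832858869161/22653689667700 ≈ 0.12505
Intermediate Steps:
b = 33059
x(c) = 3*c
T(w) = 21 + 21*w (T(w) = 7*(3 + 3*w) = 21 + 21*w)
1/(b*H) + T(-192)/(-32075) = 1/(33059*(-21364)) + (21 + 21*(-192))/(-32075) = (1/33059)*(-1/21364) + (21 - 4032)*(-1/32075) = -1/706272476 - 4011*(-1/32075) = -1/706272476 + 4011/32075 = 2832858869161/22653689667700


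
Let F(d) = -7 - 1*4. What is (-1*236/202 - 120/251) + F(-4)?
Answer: -320599/25351 ≈ -12.646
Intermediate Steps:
F(d) = -11 (F(d) = -7 - 4 = -11)
(-1*236/202 - 120/251) + F(-4) = (-1*236/202 - 120/251) - 11 = (-236*1/202 - 120*1/251) - 11 = (-118/101 - 120/251) - 11 = -41738/25351 - 11 = -320599/25351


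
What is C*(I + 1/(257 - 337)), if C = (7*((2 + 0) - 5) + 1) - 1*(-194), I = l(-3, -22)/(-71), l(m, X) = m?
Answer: 14703/2840 ≈ 5.1771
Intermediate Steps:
I = 3/71 (I = -3/(-71) = -3*(-1/71) = 3/71 ≈ 0.042253)
C = 174 (C = (7*(2 - 5) + 1) + 194 = (7*(-3) + 1) + 194 = (-21 + 1) + 194 = -20 + 194 = 174)
C*(I + 1/(257 - 337)) = 174*(3/71 + 1/(257 - 337)) = 174*(3/71 + 1/(-80)) = 174*(3/71 - 1/80) = 174*(169/5680) = 14703/2840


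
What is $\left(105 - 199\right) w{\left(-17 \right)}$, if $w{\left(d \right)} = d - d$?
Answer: $0$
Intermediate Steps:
$w{\left(d \right)} = 0$
$\left(105 - 199\right) w{\left(-17 \right)} = \left(105 - 199\right) 0 = \left(-94\right) 0 = 0$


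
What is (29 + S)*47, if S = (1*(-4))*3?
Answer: 799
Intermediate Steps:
S = -12 (S = -4*3 = -12)
(29 + S)*47 = (29 - 12)*47 = 17*47 = 799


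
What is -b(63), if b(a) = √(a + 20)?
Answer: -√83 ≈ -9.1104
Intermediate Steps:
b(a) = √(20 + a)
-b(63) = -√(20 + 63) = -√83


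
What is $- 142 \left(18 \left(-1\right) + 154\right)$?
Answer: $-19312$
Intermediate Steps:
$- 142 \left(18 \left(-1\right) + 154\right) = - 142 \left(-18 + 154\right) = \left(-142\right) 136 = -19312$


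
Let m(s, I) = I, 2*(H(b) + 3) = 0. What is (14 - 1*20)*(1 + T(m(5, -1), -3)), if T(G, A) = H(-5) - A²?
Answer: 66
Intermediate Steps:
H(b) = -3 (H(b) = -3 + (½)*0 = -3 + 0 = -3)
T(G, A) = -3 - A²
(14 - 1*20)*(1 + T(m(5, -1), -3)) = (14 - 1*20)*(1 + (-3 - 1*(-3)²)) = (14 - 20)*(1 + (-3 - 1*9)) = -6*(1 + (-3 - 9)) = -6*(1 - 12) = -6*(-11) = 66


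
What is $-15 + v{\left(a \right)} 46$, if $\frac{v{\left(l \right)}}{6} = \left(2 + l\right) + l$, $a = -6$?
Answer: $-2775$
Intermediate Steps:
$v{\left(l \right)} = 12 + 12 l$ ($v{\left(l \right)} = 6 \left(\left(2 + l\right) + l\right) = 6 \left(2 + 2 l\right) = 12 + 12 l$)
$-15 + v{\left(a \right)} 46 = -15 + \left(12 + 12 \left(-6\right)\right) 46 = -15 + \left(12 - 72\right) 46 = -15 - 2760 = -2775$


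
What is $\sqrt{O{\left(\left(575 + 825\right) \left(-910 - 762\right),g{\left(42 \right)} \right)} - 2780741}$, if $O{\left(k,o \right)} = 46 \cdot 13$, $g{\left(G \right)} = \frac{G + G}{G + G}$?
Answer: $i \sqrt{2780143} \approx 1667.4 i$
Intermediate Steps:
$g{\left(G \right)} = 1$ ($g{\left(G \right)} = \frac{2 G}{2 G} = 2 G \frac{1}{2 G} = 1$)
$O{\left(k,o \right)} = 598$
$\sqrt{O{\left(\left(575 + 825\right) \left(-910 - 762\right),g{\left(42 \right)} \right)} - 2780741} = \sqrt{598 - 2780741} = \sqrt{-2780143} = i \sqrt{2780143}$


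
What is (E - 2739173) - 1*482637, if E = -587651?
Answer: -3809461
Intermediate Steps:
(E - 2739173) - 1*482637 = (-587651 - 2739173) - 1*482637 = -3326824 - 482637 = -3809461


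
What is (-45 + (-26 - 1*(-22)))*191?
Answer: -9359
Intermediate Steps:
(-45 + (-26 - 1*(-22)))*191 = (-45 + (-26 + 22))*191 = (-45 - 4)*191 = -49*191 = -9359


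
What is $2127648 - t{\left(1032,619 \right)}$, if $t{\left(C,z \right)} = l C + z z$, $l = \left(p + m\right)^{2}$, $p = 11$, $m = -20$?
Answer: $1660895$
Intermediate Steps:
$l = 81$ ($l = \left(11 - 20\right)^{2} = \left(-9\right)^{2} = 81$)
$t{\left(C,z \right)} = z^{2} + 81 C$ ($t{\left(C,z \right)} = 81 C + z z = 81 C + z^{2} = z^{2} + 81 C$)
$2127648 - t{\left(1032,619 \right)} = 2127648 - \left(619^{2} + 81 \cdot 1032\right) = 2127648 - \left(383161 + 83592\right) = 2127648 - 466753 = 1660895$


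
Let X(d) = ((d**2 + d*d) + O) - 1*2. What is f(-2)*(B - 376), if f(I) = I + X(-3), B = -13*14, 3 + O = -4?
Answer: -3906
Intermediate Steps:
O = -7 (O = -3 - 4 = -7)
B = -182
X(d) = -9 + 2*d**2 (X(d) = ((d**2 + d*d) - 7) - 1*2 = ((d**2 + d**2) - 7) - 2 = (2*d**2 - 7) - 2 = (-7 + 2*d**2) - 2 = -9 + 2*d**2)
f(I) = 9 + I (f(I) = I + (-9 + 2*(-3)**2) = I + (-9 + 2*9) = I + (-9 + 18) = I + 9 = 9 + I)
f(-2)*(B - 376) = (9 - 2)*(-182 - 376) = 7*(-558) = -3906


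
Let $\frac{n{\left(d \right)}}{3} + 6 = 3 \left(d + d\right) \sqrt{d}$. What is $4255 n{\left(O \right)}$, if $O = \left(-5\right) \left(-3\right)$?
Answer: $-76590 + 1148850 \sqrt{15} \approx 4.3729 \cdot 10^{6}$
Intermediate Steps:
$O = 15$
$n{\left(d \right)} = -18 + 18 d^{\frac{3}{2}}$ ($n{\left(d \right)} = -18 + 3 \cdot 3 \left(d + d\right) \sqrt{d} = -18 + 3 \cdot 3 \cdot 2 d \sqrt{d} = -18 + 3 \cdot 6 d \sqrt{d} = -18 + 3 \cdot 6 d^{\frac{3}{2}} = -18 + 18 d^{\frac{3}{2}}$)
$4255 n{\left(O \right)} = 4255 \left(-18 + 18 \cdot 15^{\frac{3}{2}}\right) = 4255 \left(-18 + 18 \cdot 15 \sqrt{15}\right) = 4255 \left(-18 + 270 \sqrt{15}\right) = -76590 + 1148850 \sqrt{15}$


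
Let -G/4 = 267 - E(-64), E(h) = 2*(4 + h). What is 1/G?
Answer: -1/1548 ≈ -0.00064600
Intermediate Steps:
E(h) = 8 + 2*h
G = -1548 (G = -4*(267 - (8 + 2*(-64))) = -4*(267 - (8 - 128)) = -4*(267 - 1*(-120)) = -4*(267 + 120) = -4*387 = -1548)
1/G = 1/(-1548) = -1/1548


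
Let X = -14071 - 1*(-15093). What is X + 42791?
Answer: 43813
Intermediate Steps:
X = 1022 (X = -14071 + 15093 = 1022)
X + 42791 = 1022 + 42791 = 43813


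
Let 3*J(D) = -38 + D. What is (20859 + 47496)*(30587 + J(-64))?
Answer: 2088450315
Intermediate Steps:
J(D) = -38/3 + D/3 (J(D) = (-38 + D)/3 = -38/3 + D/3)
(20859 + 47496)*(30587 + J(-64)) = (20859 + 47496)*(30587 + (-38/3 + (1/3)*(-64))) = 68355*(30587 + (-38/3 - 64/3)) = 68355*(30587 - 34) = 68355*30553 = 2088450315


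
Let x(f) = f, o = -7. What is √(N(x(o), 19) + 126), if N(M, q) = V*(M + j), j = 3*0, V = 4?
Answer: 7*√2 ≈ 9.8995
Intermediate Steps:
j = 0
N(M, q) = 4*M (N(M, q) = 4*(M + 0) = 4*M)
√(N(x(o), 19) + 126) = √(4*(-7) + 126) = √(-28 + 126) = √98 = 7*√2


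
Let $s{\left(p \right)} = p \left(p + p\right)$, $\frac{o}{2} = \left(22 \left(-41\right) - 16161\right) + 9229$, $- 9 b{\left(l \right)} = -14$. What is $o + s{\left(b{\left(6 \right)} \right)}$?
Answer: $- \frac{1268716}{81} \approx -15663.0$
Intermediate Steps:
$b{\left(l \right)} = \frac{14}{9}$ ($b{\left(l \right)} = \left(- \frac{1}{9}\right) \left(-14\right) = \frac{14}{9}$)
$o = -15668$ ($o = 2 \left(\left(22 \left(-41\right) - 16161\right) + 9229\right) = 2 \left(\left(-902 - 16161\right) + 9229\right) = 2 \left(-17063 + 9229\right) = 2 \left(-7834\right) = -15668$)
$s{\left(p \right)} = 2 p^{2}$ ($s{\left(p \right)} = p 2 p = 2 p^{2}$)
$o + s{\left(b{\left(6 \right)} \right)} = -15668 + 2 \left(\frac{14}{9}\right)^{2} = -15668 + 2 \cdot \frac{196}{81} = -15668 + \frac{392}{81} = - \frac{1268716}{81}$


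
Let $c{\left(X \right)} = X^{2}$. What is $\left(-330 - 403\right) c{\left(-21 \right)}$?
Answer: $-323253$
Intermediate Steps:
$\left(-330 - 403\right) c{\left(-21 \right)} = \left(-330 - 403\right) \left(-21\right)^{2} = \left(-733\right) 441 = -323253$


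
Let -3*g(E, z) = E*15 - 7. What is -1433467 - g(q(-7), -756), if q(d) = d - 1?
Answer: -4300528/3 ≈ -1.4335e+6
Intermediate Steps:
q(d) = -1 + d
g(E, z) = 7/3 - 5*E (g(E, z) = -(E*15 - 7)/3 = -(15*E - 7)/3 = -(-7 + 15*E)/3 = 7/3 - 5*E)
-1433467 - g(q(-7), -756) = -1433467 - (7/3 - 5*(-1 - 7)) = -1433467 - (7/3 - 5*(-8)) = -1433467 - (7/3 + 40) = -1433467 - 1*127/3 = -1433467 - 127/3 = -4300528/3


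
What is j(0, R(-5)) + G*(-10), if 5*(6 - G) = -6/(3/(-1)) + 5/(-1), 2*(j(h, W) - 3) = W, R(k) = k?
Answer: -131/2 ≈ -65.500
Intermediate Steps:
j(h, W) = 3 + W/2
G = 33/5 (G = 6 - (-6/(3/(-1)) + 5/(-1))/5 = 6 - (-6/(3*(-1)) + 5*(-1))/5 = 6 - (-6/(-3) - 5)/5 = 6 - (-6*(-1/3) - 5)/5 = 6 - (2 - 5)/5 = 6 - 1/5*(-3) = 6 + 3/5 = 33/5 ≈ 6.6000)
j(0, R(-5)) + G*(-10) = (3 + (1/2)*(-5)) + (33/5)*(-10) = (3 - 5/2) - 66 = 1/2 - 66 = -131/2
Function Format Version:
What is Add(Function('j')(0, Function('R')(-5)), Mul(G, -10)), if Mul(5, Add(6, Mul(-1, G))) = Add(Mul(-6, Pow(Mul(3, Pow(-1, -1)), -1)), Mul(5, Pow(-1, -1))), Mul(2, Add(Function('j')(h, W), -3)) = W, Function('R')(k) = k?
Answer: Rational(-131, 2) ≈ -65.500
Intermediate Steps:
Function('j')(h, W) = Add(3, Mul(Rational(1, 2), W))
G = Rational(33, 5) (G = Add(6, Mul(Rational(-1, 5), Add(Mul(-6, Pow(Mul(3, Pow(-1, -1)), -1)), Mul(5, Pow(-1, -1))))) = Add(6, Mul(Rational(-1, 5), Add(Mul(-6, Pow(Mul(3, -1), -1)), Mul(5, -1)))) = Add(6, Mul(Rational(-1, 5), Add(Mul(-6, Pow(-3, -1)), -5))) = Add(6, Mul(Rational(-1, 5), Add(Mul(-6, Rational(-1, 3)), -5))) = Add(6, Mul(Rational(-1, 5), Add(2, -5))) = Add(6, Mul(Rational(-1, 5), -3)) = Add(6, Rational(3, 5)) = Rational(33, 5) ≈ 6.6000)
Add(Function('j')(0, Function('R')(-5)), Mul(G, -10)) = Add(Add(3, Mul(Rational(1, 2), -5)), Mul(Rational(33, 5), -10)) = Add(Add(3, Rational(-5, 2)), -66) = Add(Rational(1, 2), -66) = Rational(-131, 2)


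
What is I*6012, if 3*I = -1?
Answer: -2004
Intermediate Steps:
I = -⅓ (I = (⅓)*(-1) = -⅓ ≈ -0.33333)
I*6012 = -⅓*6012 = -2004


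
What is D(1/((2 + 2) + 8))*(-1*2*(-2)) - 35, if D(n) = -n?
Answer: -106/3 ≈ -35.333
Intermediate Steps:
D(1/((2 + 2) + 8))*(-1*2*(-2)) - 35 = (-1/((2 + 2) + 8))*(-1*2*(-2)) - 35 = (-1/(4 + 8))*(-2*(-2)) - 35 = -1/12*4 - 35 = -⅓ - 35 = -106/3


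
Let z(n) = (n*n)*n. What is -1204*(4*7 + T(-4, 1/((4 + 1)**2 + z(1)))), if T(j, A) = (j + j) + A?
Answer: -313642/13 ≈ -24126.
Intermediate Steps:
z(n) = n**3 (z(n) = n**2*n = n**3)
T(j, A) = A + 2*j (T(j, A) = 2*j + A = A + 2*j)
-1204*(4*7 + T(-4, 1/((4 + 1)**2 + z(1)))) = -1204*(4*7 + (1/((4 + 1)**2 + 1**3) + 2*(-4))) = -1204*(28 + (1/(5**2 + 1) - 8)) = -1204*(28 + (1/(25 + 1) - 8)) = -1204*(28 + (1/26 - 8)) = -1204*(28 - 207/26) = -1204*521/26 = -313642/13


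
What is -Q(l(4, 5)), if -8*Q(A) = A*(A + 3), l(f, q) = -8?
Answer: 5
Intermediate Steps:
Q(A) = -A*(3 + A)/8 (Q(A) = -A*(A + 3)/8 = -A*(3 + A)/8)
-Q(l(4, 5)) = -(-1)*(-8)*(3 - 8)/8 = -(-1)*(-8)*(-5)/8 = -1*(-5) = 5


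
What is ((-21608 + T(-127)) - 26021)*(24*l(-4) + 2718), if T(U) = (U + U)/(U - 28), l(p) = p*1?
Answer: -19356235902/155 ≈ -1.2488e+8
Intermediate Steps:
l(p) = p
T(U) = 2*U/(-28 + U) (T(U) = (2*U)/(-28 + U) = 2*U/(-28 + U))
((-21608 + T(-127)) - 26021)*(24*l(-4) + 2718) = ((-21608 + 2*(-127)/(-28 - 127)) - 26021)*(24*(-4) + 2718) = ((-21608 + 2*(-127)/(-155)) - 26021)*(-96 + 2718) = ((-21608 + 2*(-127)*(-1/155)) - 26021)*2622 = ((-21608 + 254/155) - 26021)*2622 = (-3348986/155 - 26021)*2622 = -7382241/155*2622 = -19356235902/155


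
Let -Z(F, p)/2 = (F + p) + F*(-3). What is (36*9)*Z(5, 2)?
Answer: 5184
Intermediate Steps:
Z(F, p) = -2*p + 4*F (Z(F, p) = -2*((F + p) + F*(-3)) = -2*((F + p) - 3*F) = -2*(p - 2*F) = -2*p + 4*F)
(36*9)*Z(5, 2) = (36*9)*(-2*2 + 4*5) = 324*(-4 + 20) = 324*16 = 5184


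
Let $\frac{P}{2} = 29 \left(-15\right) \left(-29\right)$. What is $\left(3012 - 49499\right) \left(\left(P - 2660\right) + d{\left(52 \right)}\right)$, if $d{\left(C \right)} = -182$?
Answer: $-1040750956$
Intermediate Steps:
$P = 25230$ ($P = 2 \cdot 29 \left(-15\right) \left(-29\right) = 2 \left(\left(-435\right) \left(-29\right)\right) = 2 \cdot 12615 = 25230$)
$\left(3012 - 49499\right) \left(\left(P - 2660\right) + d{\left(52 \right)}\right) = \left(3012 - 49499\right) \left(\left(25230 - 2660\right) - 182\right) = - 46487 \left(22570 - 182\right) = \left(-46487\right) 22388 = -1040750956$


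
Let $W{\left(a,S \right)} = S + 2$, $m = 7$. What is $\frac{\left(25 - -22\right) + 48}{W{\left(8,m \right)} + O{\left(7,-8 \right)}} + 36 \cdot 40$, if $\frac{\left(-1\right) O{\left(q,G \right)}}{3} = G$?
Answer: $\frac{47615}{33} \approx 1442.9$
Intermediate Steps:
$O{\left(q,G \right)} = - 3 G$
$W{\left(a,S \right)} = 2 + S$
$\frac{\left(25 - -22\right) + 48}{W{\left(8,m \right)} + O{\left(7,-8 \right)}} + 36 \cdot 40 = \frac{\left(25 - -22\right) + 48}{\left(2 + 7\right) - -24} + 36 \cdot 40 = \frac{\left(25 + 22\right) + 48}{9 + 24} + 1440 = \frac{47 + 48}{33} + 1440 = 95 \cdot \frac{1}{33} + 1440 = \frac{95}{33} + 1440 = \frac{47615}{33}$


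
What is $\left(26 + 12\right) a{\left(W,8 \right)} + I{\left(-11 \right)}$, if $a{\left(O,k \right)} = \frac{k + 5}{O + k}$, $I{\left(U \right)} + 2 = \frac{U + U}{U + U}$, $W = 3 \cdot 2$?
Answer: $\frac{240}{7} \approx 34.286$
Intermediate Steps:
$W = 6$
$I{\left(U \right)} = -1$ ($I{\left(U \right)} = -2 + \frac{U + U}{U + U} = -2 + \frac{2 U}{2 U} = -2 + 2 U \frac{1}{2 U} = -2 + 1 = -1$)
$a{\left(O,k \right)} = \frac{5 + k}{O + k}$
$\left(26 + 12\right) a{\left(W,8 \right)} + I{\left(-11 \right)} = \left(26 + 12\right) \frac{5 + 8}{6 + 8} - 1 = 38 \cdot \frac{1}{14} \cdot 13 - 1 = 38 \cdot \frac{13}{14} - 1 = \frac{247}{7} - 1 = \frac{240}{7}$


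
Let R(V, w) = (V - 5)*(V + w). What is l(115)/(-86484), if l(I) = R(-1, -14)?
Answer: -15/14414 ≈ -0.0010407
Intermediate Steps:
R(V, w) = (-5 + V)*(V + w)
l(I) = 90 (l(I) = (-1)² - 5*(-1) - 5*(-14) - 1*(-14) = 1 + 5 + 70 + 14 = 90)
l(115)/(-86484) = 90/(-86484) = 90*(-1/86484) = -15/14414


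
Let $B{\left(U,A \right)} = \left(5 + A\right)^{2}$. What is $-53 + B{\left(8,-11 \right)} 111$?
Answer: $3943$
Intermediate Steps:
$-53 + B{\left(8,-11 \right)} 111 = -53 + \left(5 - 11\right)^{2} \cdot 111 = -53 + \left(-6\right)^{2} \cdot 111 = -53 + 36 \cdot 111 = -53 + 3996 = 3943$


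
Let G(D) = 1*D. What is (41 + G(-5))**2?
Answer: 1296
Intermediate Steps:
G(D) = D
(41 + G(-5))**2 = (41 - 5)**2 = 36**2 = 1296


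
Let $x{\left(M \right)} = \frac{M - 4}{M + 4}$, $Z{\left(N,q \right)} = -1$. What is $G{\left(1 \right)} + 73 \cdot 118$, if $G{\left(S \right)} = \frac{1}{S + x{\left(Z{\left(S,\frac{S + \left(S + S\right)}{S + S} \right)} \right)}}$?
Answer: $\frac{17225}{2} \approx 8612.5$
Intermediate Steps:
$x{\left(M \right)} = \frac{-4 + M}{4 + M}$
$G{\left(S \right)} = \frac{1}{- \frac{5}{3} + S}$ ($G{\left(S \right)} = \frac{1}{S + \frac{-4 - 1}{4 - 1}} = \frac{1}{S + \frac{1}{3} \left(-5\right)} = \frac{1}{S - \frac{5}{3}} = \frac{1}{- \frac{5}{3} + S}$)
$G{\left(1 \right)} + 73 \cdot 118 = \frac{3}{-5 + 3 \cdot 1} + 73 \cdot 118 = \frac{3}{-5 + 3} + 8614 = \frac{3}{-2} + 8614 = 3 \left(- \frac{1}{2}\right) + 8614 = - \frac{3}{2} + 8614 = \frac{17225}{2}$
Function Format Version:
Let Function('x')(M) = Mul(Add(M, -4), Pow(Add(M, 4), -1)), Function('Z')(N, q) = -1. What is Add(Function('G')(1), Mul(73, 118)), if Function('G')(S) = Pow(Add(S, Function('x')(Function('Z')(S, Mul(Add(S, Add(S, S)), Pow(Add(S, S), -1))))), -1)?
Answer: Rational(17225, 2) ≈ 8612.5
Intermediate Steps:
Function('x')(M) = Mul(Pow(Add(4, M), -1), Add(-4, M)) (Function('x')(M) = Mul(Add(-4, M), Pow(Add(4, M), -1)) = Mul(Pow(Add(4, M), -1), Add(-4, M)))
Function('G')(S) = Pow(Add(Rational(-5, 3), S), -1) (Function('G')(S) = Pow(Add(S, Mul(Pow(Add(4, -1), -1), Add(-4, -1))), -1) = Pow(Add(S, Mul(Pow(3, -1), -5)), -1) = Pow(Add(S, Mul(Rational(1, 3), -5)), -1) = Pow(Add(S, Rational(-5, 3)), -1) = Pow(Add(Rational(-5, 3), S), -1))
Add(Function('G')(1), Mul(73, 118)) = Add(Mul(3, Pow(Add(-5, Mul(3, 1)), -1)), Mul(73, 118)) = Add(Mul(3, Pow(Add(-5, 3), -1)), 8614) = Add(Mul(3, Pow(-2, -1)), 8614) = Add(Mul(3, Rational(-1, 2)), 8614) = Add(Rational(-3, 2), 8614) = Rational(17225, 2)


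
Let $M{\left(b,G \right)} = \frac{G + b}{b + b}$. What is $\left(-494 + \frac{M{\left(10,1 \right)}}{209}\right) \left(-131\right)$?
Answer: $\frac{24591189}{380} \approx 64714.0$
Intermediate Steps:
$M{\left(b,G \right)} = \frac{G + b}{2 b}$
$\left(-494 + \frac{M{\left(10,1 \right)}}{209}\right) \left(-131\right) = \left(-494 + \frac{\frac{1}{2} \cdot \frac{1}{10} \left(1 + 10\right)}{209}\right) \left(-131\right) = \left(-494 + \frac{1}{2} \cdot \frac{1}{10} \cdot 11 \cdot \frac{1}{209}\right) \left(-131\right) = \left(-494 + \frac{11}{20} \cdot \frac{1}{209}\right) \left(-131\right) = \left(-494 + \frac{1}{380}\right) \left(-131\right) = \left(- \frac{187719}{380}\right) \left(-131\right) = \frac{24591189}{380}$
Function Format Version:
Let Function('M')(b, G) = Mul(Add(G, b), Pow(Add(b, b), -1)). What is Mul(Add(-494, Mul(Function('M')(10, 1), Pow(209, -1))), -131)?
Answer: Rational(24591189, 380) ≈ 64714.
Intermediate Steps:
Function('M')(b, G) = Mul(Rational(1, 2), Pow(b, -1), Add(G, b)) (Function('M')(b, G) = Mul(Add(G, b), Pow(Mul(2, b), -1)) = Mul(Add(G, b), Mul(Rational(1, 2), Pow(b, -1))) = Mul(Rational(1, 2), Pow(b, -1), Add(G, b)))
Mul(Add(-494, Mul(Function('M')(10, 1), Pow(209, -1))), -131) = Mul(Add(-494, Mul(Mul(Rational(1, 2), Pow(10, -1), Add(1, 10)), Pow(209, -1))), -131) = Mul(Add(-494, Mul(Mul(Rational(1, 2), Rational(1, 10), 11), Rational(1, 209))), -131) = Mul(Add(-494, Mul(Rational(11, 20), Rational(1, 209))), -131) = Mul(Add(-494, Rational(1, 380)), -131) = Mul(Rational(-187719, 380), -131) = Rational(24591189, 380)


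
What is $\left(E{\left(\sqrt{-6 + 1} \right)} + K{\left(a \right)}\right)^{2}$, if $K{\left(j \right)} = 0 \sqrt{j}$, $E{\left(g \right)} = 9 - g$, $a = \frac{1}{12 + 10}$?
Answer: $\left(9 - i \sqrt{5}\right)^{2} \approx 76.0 - 40.249 i$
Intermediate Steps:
$a = \frac{1}{22} \approx 0.045455$
$K{\left(j \right)} = 0$
$\left(E{\left(\sqrt{-6 + 1} \right)} + K{\left(a \right)}\right)^{2} = \left(\left(9 - \sqrt{-6 + 1}\right) + 0\right)^{2} = \left(\left(9 - \sqrt{-5}\right) + 0\right)^{2} = \left(\left(9 - i \sqrt{5}\right) + 0\right)^{2} = \left(9 - i \sqrt{5}\right)^{2}$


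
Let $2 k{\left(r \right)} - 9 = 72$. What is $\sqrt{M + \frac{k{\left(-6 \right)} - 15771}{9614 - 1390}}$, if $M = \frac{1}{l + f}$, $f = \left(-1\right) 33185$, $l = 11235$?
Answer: $\frac{i \sqrt{38956958179277}}{4512920} \approx 1.383 i$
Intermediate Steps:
$k{\left(r \right)} = \frac{81}{2}$ ($k{\left(r \right)} = \frac{9}{2} + \frac{1}{2} \cdot 72 = \frac{9}{2} + 36 = \frac{81}{2}$)
$f = -33185$
$M = - \frac{1}{21950}$ ($M = \frac{1}{11235 - 33185} = \frac{1}{-21950} = - \frac{1}{21950} \approx -4.5558 \cdot 10^{-5}$)
$\sqrt{M + \frac{k{\left(-6 \right)} - 15771}{9614 - 1390}} = \sqrt{- \frac{1}{21950} + \frac{\frac{81}{2} - 15771}{9614 - 1390}} = \sqrt{- \frac{1}{21950} - \frac{31461}{2 \cdot 8224}} = \sqrt{- \frac{1}{21950} - \frac{31461}{16448}} = \sqrt{- \frac{345292699}{180516800}} = \frac{i \sqrt{38956958179277}}{4512920}$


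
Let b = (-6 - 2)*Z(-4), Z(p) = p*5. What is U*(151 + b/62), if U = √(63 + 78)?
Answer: 4761*√141/31 ≈ 1823.7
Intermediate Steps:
U = √141 ≈ 11.874
Z(p) = 5*p
b = 160 (b = (-6 - 2)*(5*(-4)) = -8*(-20) = 160)
U*(151 + b/62) = √141*(151 + 160/62) = √141*(151 + 160*(1/62)) = √141*(151 + 80/31) = √141*(4761/31) = 4761*√141/31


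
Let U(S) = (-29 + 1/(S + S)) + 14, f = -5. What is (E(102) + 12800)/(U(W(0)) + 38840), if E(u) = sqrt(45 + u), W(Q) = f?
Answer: 128000/388249 + 70*sqrt(3)/388249 ≈ 0.33000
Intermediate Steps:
W(Q) = -5
U(S) = -15 + 1/(2*S) (U(S) = (-29 + 1/(2*S)) + 14 = -15 + 1/(2*S))
(E(102) + 12800)/(U(W(0)) + 38840) = (sqrt(45 + 102) + 12800)/((-15 + (1/2)/(-5)) + 38840) = (sqrt(147) + 12800)/((-15 + (1/2)*(-1/5)) + 38840) = (7*sqrt(3) + 12800)/((-15 - 1/10) + 38840) = (12800 + 7*sqrt(3))/(-151/10 + 38840) = (12800 + 7*sqrt(3))/(388249/10) = (12800 + 7*sqrt(3))*(10/388249) = 128000/388249 + 70*sqrt(3)/388249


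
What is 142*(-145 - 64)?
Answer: -29678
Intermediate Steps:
142*(-145 - 64) = 142*(-209) = -29678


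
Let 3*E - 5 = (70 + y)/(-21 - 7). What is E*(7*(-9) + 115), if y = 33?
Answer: 481/21 ≈ 22.905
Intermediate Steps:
E = 37/84 (E = 5/3 + ((70 + 33)/(-21 - 7))/3 = 5/3 + (103/(-28))/3 = 5/3 + (103*(-1/28))/3 = 5/3 + (⅓)*(-103/28) = 5/3 - 103/84 = 37/84 ≈ 0.44048)
E*(7*(-9) + 115) = 37*(7*(-9) + 115)/84 = 37*(-63 + 115)/84 = (37/84)*52 = 481/21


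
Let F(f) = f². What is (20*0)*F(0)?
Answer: 0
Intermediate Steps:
(20*0)*F(0) = (20*0)*0² = 0*0 = 0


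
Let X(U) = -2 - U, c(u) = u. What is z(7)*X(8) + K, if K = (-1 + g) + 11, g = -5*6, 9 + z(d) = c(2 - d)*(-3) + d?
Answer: -150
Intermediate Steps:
z(d) = -15 + 4*d (z(d) = -9 + ((2 - d)*(-3) + d) = -9 + ((-6 + 3*d) + d) = -9 + (-6 + 4*d) = -15 + 4*d)
g = -30
K = -20 (K = (-1 - 30) + 11 = -31 + 11 = -20)
z(7)*X(8) + K = (-15 + 4*7)*(-2 - 1*8) - 20 = (-15 + 28)*(-2 - 8) - 20 = 13*(-10) - 20 = -130 - 20 = -150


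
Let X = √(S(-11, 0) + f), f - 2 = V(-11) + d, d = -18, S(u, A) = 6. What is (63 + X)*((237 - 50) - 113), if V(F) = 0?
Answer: 4662 + 74*I*√10 ≈ 4662.0 + 234.01*I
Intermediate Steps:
f = -16 (f = 2 + (0 - 18) = 2 - 18 = -16)
X = I*√10 (X = √(6 - 16) = √(-10) = I*√10 ≈ 3.1623*I)
(63 + X)*((237 - 50) - 113) = (63 + I*√10)*((237 - 50) - 113) = (63 + I*√10)*(187 - 113) = (63 + I*√10)*74 = 4662 + 74*I*√10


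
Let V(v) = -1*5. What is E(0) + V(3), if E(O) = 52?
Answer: 47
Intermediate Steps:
V(v) = -5
E(0) + V(3) = 52 - 5 = 47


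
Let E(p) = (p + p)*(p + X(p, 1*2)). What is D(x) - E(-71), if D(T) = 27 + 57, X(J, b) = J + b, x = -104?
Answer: -19796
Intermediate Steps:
D(T) = 84
E(p) = 2*p*(2 + 2*p) (E(p) = (p + p)*(p + (p + 1*2)) = (2*p)*(p + (p + 2)) = (2*p)*(p + (2 + p)) = (2*p)*(2 + 2*p) = 2*p*(2 + 2*p))
D(x) - E(-71) = 84 - 4*(-71)*(1 - 71) = 84 - 4*(-71)*(-70) = 84 - 1*19880 = 84 - 19880 = -19796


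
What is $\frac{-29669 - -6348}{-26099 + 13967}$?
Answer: $\frac{23321}{12132} \approx 1.9223$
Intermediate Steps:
$\frac{-29669 - -6348}{-26099 + 13967} = \frac{-29669 + 6348}{-12132} = \left(-23321\right) \left(- \frac{1}{12132}\right) = \frac{23321}{12132}$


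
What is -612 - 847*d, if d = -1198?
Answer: 1014094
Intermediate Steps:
-612 - 847*d = -612 - 847*(-1198) = -612 + 1014706 = 1014094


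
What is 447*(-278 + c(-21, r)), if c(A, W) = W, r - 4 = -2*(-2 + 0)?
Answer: -120690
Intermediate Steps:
r = 8 (r = 4 - 2*(-2 + 0) = 4 - 2*(-2) = 4 + 4 = 8)
447*(-278 + c(-21, r)) = 447*(-278 + 8) = 447*(-270) = -120690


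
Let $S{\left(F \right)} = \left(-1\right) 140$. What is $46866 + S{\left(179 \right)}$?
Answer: $46726$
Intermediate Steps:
$S{\left(F \right)} = -140$
$46866 + S{\left(179 \right)} = 46866 - 140 = 46726$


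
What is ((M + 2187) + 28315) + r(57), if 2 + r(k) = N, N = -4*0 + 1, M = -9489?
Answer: 21012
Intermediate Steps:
N = 1 (N = 0 + 1 = 1)
r(k) = -1 (r(k) = -2 + 1 = -1)
((M + 2187) + 28315) + r(57) = ((-9489 + 2187) + 28315) - 1 = (-7302 + 28315) - 1 = 21013 - 1 = 21012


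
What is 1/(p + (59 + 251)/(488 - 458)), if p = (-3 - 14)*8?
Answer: -3/377 ≈ -0.0079576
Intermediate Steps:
p = -136 (p = -17*8 = -136)
1/(p + (59 + 251)/(488 - 458)) = 1/(-136 + (59 + 251)/(488 - 458)) = 1/(-136 + 310/30) = 1/(-136 + 310*(1/30)) = 1/(-136 + 31/3) = 1/(-377/3) = -3/377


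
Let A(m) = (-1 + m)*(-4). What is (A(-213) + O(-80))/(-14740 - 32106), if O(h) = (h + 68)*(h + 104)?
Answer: -284/23423 ≈ -0.012125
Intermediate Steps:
O(h) = (68 + h)*(104 + h)
A(m) = 4 - 4*m
(A(-213) + O(-80))/(-14740 - 32106) = ((4 - 4*(-213)) + (7072 + (-80)² + 172*(-80)))/(-14740 - 32106) = ((4 + 852) + (7072 + 6400 - 13760))/(-46846) = (856 - 288)*(-1/46846) = 568*(-1/46846) = -284/23423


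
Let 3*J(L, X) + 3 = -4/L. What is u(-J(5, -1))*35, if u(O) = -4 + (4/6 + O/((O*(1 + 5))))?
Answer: -665/6 ≈ -110.83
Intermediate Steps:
J(L, X) = -1 - 4/(3*L) (J(L, X) = -1 + (-4/L)/3 = -1 - 4/(3*L))
u(O) = -19/6 (u(O) = -4 + (4*(⅙) + O/((O*6))) = -4 + (⅔ + O/((6*O))) = -4 + (⅔ + O*(1/(6*O))) = -4 + (⅔ + ⅙) = -4 + ⅚ = -19/6)
u(-J(5, -1))*35 = -19/6*35 = -665/6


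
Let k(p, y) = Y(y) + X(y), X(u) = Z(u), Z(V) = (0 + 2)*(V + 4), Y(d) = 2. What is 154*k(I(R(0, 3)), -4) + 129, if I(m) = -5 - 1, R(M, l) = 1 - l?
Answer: 437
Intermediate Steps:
Z(V) = 8 + 2*V (Z(V) = 2*(4 + V) = 8 + 2*V)
X(u) = 8 + 2*u
I(m) = -6
k(p, y) = 10 + 2*y (k(p, y) = 2 + (8 + 2*y) = 10 + 2*y)
154*k(I(R(0, 3)), -4) + 129 = 154*(10 + 2*(-4)) + 129 = 154*(10 - 8) + 129 = 154*2 + 129 = 308 + 129 = 437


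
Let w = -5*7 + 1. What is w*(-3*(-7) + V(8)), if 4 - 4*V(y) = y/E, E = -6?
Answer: -2278/3 ≈ -759.33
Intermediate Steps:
V(y) = 1 + y/24 (V(y) = 1 - y/(4*(-6)) = 1 - y*(-1)/(4*6) = 1 - (-1)*y/24 = 1 + y/24)
w = -34 (w = -35 + 1 = -34)
w*(-3*(-7) + V(8)) = -34*(-3*(-7) + (1 + (1/24)*8)) = -34*(21 + (1 + ⅓)) = -34*(21 + 4/3) = -34*67/3 = -2278/3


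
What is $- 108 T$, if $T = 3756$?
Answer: $-405648$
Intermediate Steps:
$- 108 T = \left(-108\right) 3756 = -405648$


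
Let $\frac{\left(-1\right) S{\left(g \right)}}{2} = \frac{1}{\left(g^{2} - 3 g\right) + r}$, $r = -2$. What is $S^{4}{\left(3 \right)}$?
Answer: $1$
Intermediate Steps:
$S{\left(g \right)} = - \frac{2}{-2 + g^{2} - 3 g}$ ($S{\left(g \right)} = - \frac{2}{\left(g^{2} - 3 g\right) - 2} = - \frac{2}{-2 + g^{2} - 3 g}$)
$S^{4}{\left(3 \right)} = \left(\frac{2}{2 - 3^{2} + 3 \cdot 3}\right)^{4} = \left(\frac{2}{2 - 9 + 9}\right)^{4} = \left(\frac{2}{2}\right)^{4} = \left(2 \cdot \frac{1}{2}\right)^{4} = 1^{4} = 1$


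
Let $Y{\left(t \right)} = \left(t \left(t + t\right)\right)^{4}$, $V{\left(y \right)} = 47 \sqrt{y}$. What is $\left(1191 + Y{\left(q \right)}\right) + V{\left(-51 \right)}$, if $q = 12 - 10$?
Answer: $5287 + 47 i \sqrt{51} \approx 5287.0 + 335.65 i$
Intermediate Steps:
$q = 2$
$Y{\left(t \right)} = 16 t^{8}$ ($Y{\left(t \right)} = \left(t 2 t\right)^{4} = \left(2 t^{2}\right)^{4} = 16 t^{8}$)
$\left(1191 + Y{\left(q \right)}\right) + V{\left(-51 \right)} = \left(1191 + 16 \cdot 2^{8}\right) + 47 \sqrt{-51} = \left(1191 + 16 \cdot 256\right) + 47 i \sqrt{51} = \left(1191 + 4096\right) + 47 i \sqrt{51} = 5287 + 47 i \sqrt{51}$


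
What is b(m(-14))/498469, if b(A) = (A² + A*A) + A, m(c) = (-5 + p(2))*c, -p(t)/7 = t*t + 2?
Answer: 866586/498469 ≈ 1.7385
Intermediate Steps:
p(t) = -14 - 7*t² (p(t) = -7*(t*t + 2) = -7*(t² + 2) = -7*(2 + t²) = -14 - 7*t²)
m(c) = -47*c (m(c) = (-5 + (-14 - 7*2²))*c = (-5 + (-14 - 7*4))*c = (-5 + (-14 - 28))*c = (-5 - 42)*c = -47*c)
b(A) = A + 2*A² (b(A) = (A² + A²) + A = 2*A² + A = A + 2*A²)
b(m(-14))/498469 = ((-47*(-14))*(1 + 2*(-47*(-14))))/498469 = (658*(1 + 2*658))*(1/498469) = (658*(1 + 1316))*(1/498469) = (658*1317)*(1/498469) = 866586*(1/498469) = 866586/498469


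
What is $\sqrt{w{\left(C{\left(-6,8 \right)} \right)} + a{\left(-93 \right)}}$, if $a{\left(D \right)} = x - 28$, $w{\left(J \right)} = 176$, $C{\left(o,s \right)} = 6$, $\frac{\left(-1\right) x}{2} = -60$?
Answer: $2 \sqrt{67} \approx 16.371$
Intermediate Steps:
$x = 120$ ($x = \left(-2\right) \left(-60\right) = 120$)
$a{\left(D \right)} = 92$ ($a{\left(D \right)} = 120 - 28 = 92$)
$\sqrt{w{\left(C{\left(-6,8 \right)} \right)} + a{\left(-93 \right)}} = \sqrt{176 + 92} = \sqrt{268} = 2 \sqrt{67}$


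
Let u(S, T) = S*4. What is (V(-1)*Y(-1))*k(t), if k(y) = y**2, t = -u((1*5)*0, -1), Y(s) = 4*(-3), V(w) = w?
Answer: 0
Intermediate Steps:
u(S, T) = 4*S
Y(s) = -12
t = 0 (t = -4*(1*5)*0 = -4*5*0 = -4*0 = -1*0 = 0)
(V(-1)*Y(-1))*k(t) = -1*(-12)*0**2 = 12*0 = 0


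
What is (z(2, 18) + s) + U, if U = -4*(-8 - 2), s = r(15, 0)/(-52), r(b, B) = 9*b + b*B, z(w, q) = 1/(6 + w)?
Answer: 3903/104 ≈ 37.529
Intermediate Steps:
r(b, B) = 9*b + B*b
s = -135/52 (s = (15*(9 + 0))/(-52) = (15*9)*(-1/52) = 135*(-1/52) = -135/52 ≈ -2.5962)
U = 40 (U = -4*(-10) = 40)
(z(2, 18) + s) + U = (1/(6 + 2) - 135/52) + 40 = (1/8 - 135/52) + 40 = (⅛ - 135/52) + 40 = -257/104 + 40 = 3903/104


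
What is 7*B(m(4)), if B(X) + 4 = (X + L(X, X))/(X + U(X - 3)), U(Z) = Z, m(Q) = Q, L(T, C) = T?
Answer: -84/5 ≈ -16.800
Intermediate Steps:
B(X) = -4 + 2*X/(-3 + 2*X) (B(X) = -4 + (X + X)/(X + (X - 3)) = -4 + (2*X)/(X + (-3 + X)) = -4 + (2*X)/(-3 + 2*X) = -4 + 2*X/(-3 + 2*X))
7*B(m(4)) = 7*(6*(2 - 1*4)/(-3 + 2*4)) = 7*(6*(2 - 4)/(-3 + 8)) = 7*(6*(-2)/5) = 7*(6*(⅕)*(-2)) = 7*(-12/5) = -84/5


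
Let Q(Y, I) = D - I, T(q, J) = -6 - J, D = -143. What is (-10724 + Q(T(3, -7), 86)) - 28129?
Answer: -39082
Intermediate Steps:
Q(Y, I) = -143 - I
(-10724 + Q(T(3, -7), 86)) - 28129 = (-10724 + (-143 - 1*86)) - 28129 = (-10724 + (-143 - 86)) - 28129 = (-10724 - 229) - 28129 = -10953 - 28129 = -39082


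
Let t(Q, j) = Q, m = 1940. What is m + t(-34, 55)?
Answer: 1906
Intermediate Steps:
m + t(-34, 55) = 1940 - 34 = 1906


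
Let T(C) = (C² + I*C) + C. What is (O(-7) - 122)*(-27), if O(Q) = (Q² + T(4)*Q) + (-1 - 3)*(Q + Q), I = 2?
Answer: 5751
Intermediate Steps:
T(C) = C² + 3*C (T(C) = (C² + 2*C) + C = C² + 3*C)
O(Q) = Q² + 20*Q (O(Q) = (Q² + (4*(3 + 4))*Q) + (-1 - 3)*(Q + Q) = (Q² + (4*7)*Q) - 8*Q = (Q² + 28*Q) - 8*Q = Q² + 20*Q)
(O(-7) - 122)*(-27) = (-7*(20 - 7) - 122)*(-27) = (-7*13 - 122)*(-27) = (-91 - 122)*(-27) = -213*(-27) = 5751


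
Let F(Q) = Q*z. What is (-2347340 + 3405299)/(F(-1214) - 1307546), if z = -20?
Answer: -1057959/1283266 ≈ -0.82443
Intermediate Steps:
F(Q) = -20*Q (F(Q) = Q*(-20) = -20*Q)
(-2347340 + 3405299)/(F(-1214) - 1307546) = (-2347340 + 3405299)/(-20*(-1214) - 1307546) = 1057959/(24280 - 1307546) = 1057959/(-1283266) = 1057959*(-1/1283266) = -1057959/1283266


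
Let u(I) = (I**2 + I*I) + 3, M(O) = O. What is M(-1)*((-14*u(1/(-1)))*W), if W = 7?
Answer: 490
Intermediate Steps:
u(I) = 3 + 2*I**2 (u(I) = (I**2 + I**2) + 3 = 2*I**2 + 3 = 3 + 2*I**2)
M(-1)*((-14*u(1/(-1)))*W) = -(-14*(3 + 2*(1/(-1))**2))*7 = -(-14*(3 + 2*(1*(-1))**2))*7 = -(-14*(3 + 2*(-1)**2))*7 = -(-14*(3 + 2*1))*7 = -(-14*(3 + 2))*7 = -(-14*5)*7 = -(-70)*7 = -1*(-490) = 490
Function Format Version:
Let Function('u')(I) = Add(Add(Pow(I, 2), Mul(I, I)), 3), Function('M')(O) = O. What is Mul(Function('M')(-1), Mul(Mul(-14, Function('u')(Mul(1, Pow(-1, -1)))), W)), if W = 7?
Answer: 490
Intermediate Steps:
Function('u')(I) = Add(3, Mul(2, Pow(I, 2))) (Function('u')(I) = Add(Add(Pow(I, 2), Pow(I, 2)), 3) = Add(Mul(2, Pow(I, 2)), 3) = Add(3, Mul(2, Pow(I, 2))))
Mul(Function('M')(-1), Mul(Mul(-14, Function('u')(Mul(1, Pow(-1, -1)))), W)) = Mul(-1, Mul(Mul(-14, Add(3, Mul(2, Pow(Mul(1, Pow(-1, -1)), 2)))), 7)) = Mul(-1, Mul(Mul(-14, Add(3, Mul(2, Pow(Mul(1, -1), 2)))), 7)) = Mul(-1, Mul(Mul(-14, Add(3, Mul(2, Pow(-1, 2)))), 7)) = Mul(-1, Mul(Mul(-14, Add(3, Mul(2, 1))), 7)) = Mul(-1, Mul(Mul(-14, Add(3, 2)), 7)) = Mul(-1, Mul(Mul(-14, 5), 7)) = Mul(-1, Mul(-70, 7)) = Mul(-1, -490) = 490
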